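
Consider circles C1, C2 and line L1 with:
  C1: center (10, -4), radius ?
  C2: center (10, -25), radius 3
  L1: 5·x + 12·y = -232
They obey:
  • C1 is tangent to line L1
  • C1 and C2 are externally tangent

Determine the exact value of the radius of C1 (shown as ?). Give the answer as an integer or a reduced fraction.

1. [C1‖L1]  r_C1² − 324 = 0  ⇒  r_C1 = 18 (r>0 drops 1)
2. [ext C1·C2]  r_C1² + 6r_C1 − 432 = 0  ⇒  r_C1 = 18 (r>0 drops 1)

18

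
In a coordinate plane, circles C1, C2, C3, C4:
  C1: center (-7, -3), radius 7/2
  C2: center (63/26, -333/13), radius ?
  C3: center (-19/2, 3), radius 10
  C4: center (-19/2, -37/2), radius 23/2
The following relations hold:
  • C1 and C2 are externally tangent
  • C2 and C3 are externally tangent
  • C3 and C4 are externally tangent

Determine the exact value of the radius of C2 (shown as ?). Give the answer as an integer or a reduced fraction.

1. [ext C1·C2]  r_C2² + 7r_C2 − 588 = 0  ⇒  r_C2 = 21 (r>0 drops 1)
2. [ext C2·C3]  r_C2² + 20r_C2 − 861 = 0  ⇒  r_C2 = 21 (r>0 drops 1)

21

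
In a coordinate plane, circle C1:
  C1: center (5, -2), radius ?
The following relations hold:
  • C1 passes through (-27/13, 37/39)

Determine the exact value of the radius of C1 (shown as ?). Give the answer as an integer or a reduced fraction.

1. [C1∋P]  r_C1² − 529/9 = 0  ⇒  r_C1 = 23/3 (r>0 drops 1)

23/3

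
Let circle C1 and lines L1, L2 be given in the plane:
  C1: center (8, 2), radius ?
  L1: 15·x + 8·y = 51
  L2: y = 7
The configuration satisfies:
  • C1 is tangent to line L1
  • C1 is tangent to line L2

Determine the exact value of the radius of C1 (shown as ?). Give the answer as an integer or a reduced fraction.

5

1. [C1‖L1]  r_C1² − 25 = 0  ⇒  r_C1 = 5 (r>0 drops 1)
2. [C1‖L2]  r_C1² − 25 = 0  ⇒  r_C1 = 5 (r>0 drops 1)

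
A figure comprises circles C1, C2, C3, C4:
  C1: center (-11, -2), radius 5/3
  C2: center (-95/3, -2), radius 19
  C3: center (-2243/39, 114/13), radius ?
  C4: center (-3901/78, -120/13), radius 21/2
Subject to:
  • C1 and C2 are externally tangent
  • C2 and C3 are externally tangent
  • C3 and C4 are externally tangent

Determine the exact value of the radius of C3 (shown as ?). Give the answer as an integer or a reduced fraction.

9

1. [ext C2·C3]  r_C3² + 38r_C3 − 423 = 0  ⇒  r_C3 = 9 (r>0 drops 1)
2. [ext C3·C4]  r_C3² + 21r_C3 − 270 = 0  ⇒  r_C3 = 9 (r>0 drops 1)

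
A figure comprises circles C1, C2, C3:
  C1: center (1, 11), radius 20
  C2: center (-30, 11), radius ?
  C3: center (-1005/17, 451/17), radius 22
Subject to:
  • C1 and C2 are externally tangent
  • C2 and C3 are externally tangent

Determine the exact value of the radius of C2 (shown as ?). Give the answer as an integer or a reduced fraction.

11

1. [ext C1·C2]  r_C2² + 40r_C2 − 561 = 0  ⇒  r_C2 = 11 (r>0 drops 1)
2. [ext C2·C3]  r_C2² + 44r_C2 − 605 = 0  ⇒  r_C2 = 11 (r>0 drops 1)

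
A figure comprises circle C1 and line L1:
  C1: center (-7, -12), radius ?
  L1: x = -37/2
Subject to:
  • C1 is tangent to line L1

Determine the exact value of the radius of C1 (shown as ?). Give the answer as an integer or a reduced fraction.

1. [C1‖L1]  r_C1² − 529/4 = 0  ⇒  r_C1 = 23/2 (r>0 drops 1)

23/2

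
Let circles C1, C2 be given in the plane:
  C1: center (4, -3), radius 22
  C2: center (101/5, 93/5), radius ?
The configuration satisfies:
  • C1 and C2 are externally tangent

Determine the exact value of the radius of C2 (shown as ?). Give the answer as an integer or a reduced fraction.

1. [ext C1·C2]  r_C2² + 44r_C2 − 245 = 0  ⇒  r_C2 = 5 (r>0 drops 1)

5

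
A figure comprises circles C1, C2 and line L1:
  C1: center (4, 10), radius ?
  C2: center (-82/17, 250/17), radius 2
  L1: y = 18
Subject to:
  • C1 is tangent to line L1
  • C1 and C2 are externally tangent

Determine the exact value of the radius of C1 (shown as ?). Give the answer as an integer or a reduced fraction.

1. [C1‖L1]  r_C1² − 64 = 0  ⇒  r_C1 = 8 (r>0 drops 1)
2. [ext C1·C2]  r_C1² + 4r_C1 − 96 = 0  ⇒  r_C1 = 8 (r>0 drops 1)

8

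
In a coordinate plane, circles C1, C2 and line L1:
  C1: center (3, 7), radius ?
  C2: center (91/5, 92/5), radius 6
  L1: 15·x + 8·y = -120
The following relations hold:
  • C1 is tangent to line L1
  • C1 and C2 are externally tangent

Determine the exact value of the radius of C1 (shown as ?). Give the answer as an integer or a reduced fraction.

13

1. [C1‖L1]  r_C1² − 169 = 0  ⇒  r_C1 = 13 (r>0 drops 1)
2. [ext C1·C2]  r_C1² + 12r_C1 − 325 = 0  ⇒  r_C1 = 13 (r>0 drops 1)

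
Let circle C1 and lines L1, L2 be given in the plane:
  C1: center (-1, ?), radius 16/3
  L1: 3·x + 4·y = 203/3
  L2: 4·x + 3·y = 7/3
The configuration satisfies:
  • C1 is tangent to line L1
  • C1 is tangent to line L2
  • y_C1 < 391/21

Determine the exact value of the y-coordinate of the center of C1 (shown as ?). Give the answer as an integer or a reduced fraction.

1. [C1‖L1]  y_C1² − (106/3)y_C1 + 803/3 = 0  ⇒  y_C1 = 11 or 73/3
2. [C1‖L2]  y_C1² − (38/9)y_C1 − 671/9 = 0  ⇒  y_C1 = -61/9 or 11

11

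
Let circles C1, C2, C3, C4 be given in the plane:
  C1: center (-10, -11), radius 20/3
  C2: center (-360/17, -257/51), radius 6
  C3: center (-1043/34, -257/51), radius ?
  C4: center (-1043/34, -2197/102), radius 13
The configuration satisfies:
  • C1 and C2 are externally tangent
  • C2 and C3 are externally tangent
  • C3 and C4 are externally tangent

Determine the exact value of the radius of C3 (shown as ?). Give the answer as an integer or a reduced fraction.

1. [ext C2·C3]  r_C3² + 12r_C3 − 217/4 = 0  ⇒  r_C3 = 7/2 (r>0 drops 1)
2. [ext C3·C4]  r_C3² + 26r_C3 − 413/4 = 0  ⇒  r_C3 = 7/2 (r>0 drops 1)

7/2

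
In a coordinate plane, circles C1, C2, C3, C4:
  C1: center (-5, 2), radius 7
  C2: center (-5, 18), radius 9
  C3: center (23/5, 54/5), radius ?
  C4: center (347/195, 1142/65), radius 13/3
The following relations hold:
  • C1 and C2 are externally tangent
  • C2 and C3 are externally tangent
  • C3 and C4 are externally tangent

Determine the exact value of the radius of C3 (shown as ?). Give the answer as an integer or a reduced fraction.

3

1. [ext C2·C3]  r_C3² + 18r_C3 − 63 = 0  ⇒  r_C3 = 3 (r>0 drops 1)
2. [ext C3·C4]  r_C3² + (26/3)r_C3 − 35 = 0  ⇒  r_C3 = 3 (r>0 drops 1)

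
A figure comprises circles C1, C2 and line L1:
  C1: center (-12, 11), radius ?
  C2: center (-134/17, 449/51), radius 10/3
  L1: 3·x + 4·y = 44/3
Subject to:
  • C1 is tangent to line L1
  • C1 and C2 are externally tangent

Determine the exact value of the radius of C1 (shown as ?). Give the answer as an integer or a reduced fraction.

1. [C1‖L1]  r_C1² − 16/9 = 0  ⇒  r_C1 = 4/3 (r>0 drops 1)
2. [ext C1·C2]  r_C1² + (20/3)r_C1 − 32/3 = 0  ⇒  r_C1 = 4/3 (r>0 drops 1)

4/3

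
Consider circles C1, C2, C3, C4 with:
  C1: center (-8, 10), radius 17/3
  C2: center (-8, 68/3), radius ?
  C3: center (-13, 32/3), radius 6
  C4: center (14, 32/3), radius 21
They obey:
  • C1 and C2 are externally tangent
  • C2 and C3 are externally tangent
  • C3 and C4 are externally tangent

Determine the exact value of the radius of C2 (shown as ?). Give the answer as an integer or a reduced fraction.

7

1. [ext C1·C2]  r_C2² + (34/3)r_C2 − 385/3 = 0  ⇒  r_C2 = 7 (r>0 drops 1)
2. [ext C2·C3]  r_C2² + 12r_C2 − 133 = 0  ⇒  r_C2 = 7 (r>0 drops 1)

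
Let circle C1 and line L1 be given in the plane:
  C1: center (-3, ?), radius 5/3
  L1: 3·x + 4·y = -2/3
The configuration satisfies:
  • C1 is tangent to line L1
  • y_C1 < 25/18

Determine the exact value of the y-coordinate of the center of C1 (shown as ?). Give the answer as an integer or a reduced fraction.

0

1. [C1‖L1]  y_C1² − (25/6)y_C1 = 0  ⇒  y_C1 = 0 or 25/6
2. given y_C1 < 25/18: keep 0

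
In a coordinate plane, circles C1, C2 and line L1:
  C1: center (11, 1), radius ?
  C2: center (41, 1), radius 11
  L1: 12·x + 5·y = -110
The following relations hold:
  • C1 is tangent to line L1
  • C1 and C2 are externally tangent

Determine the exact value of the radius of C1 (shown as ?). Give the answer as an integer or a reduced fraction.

19

1. [C1‖L1]  r_C1² − 361 = 0  ⇒  r_C1 = 19 (r>0 drops 1)
2. [ext C1·C2]  r_C1² + 22r_C1 − 779 = 0  ⇒  r_C1 = 19 (r>0 drops 1)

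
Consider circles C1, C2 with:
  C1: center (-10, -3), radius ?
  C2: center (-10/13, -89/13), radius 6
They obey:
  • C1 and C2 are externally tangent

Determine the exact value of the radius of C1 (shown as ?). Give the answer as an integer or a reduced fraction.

1. [ext C1·C2]  r_C1² + 12r_C1 − 64 = 0  ⇒  r_C1 = 4 (r>0 drops 1)

4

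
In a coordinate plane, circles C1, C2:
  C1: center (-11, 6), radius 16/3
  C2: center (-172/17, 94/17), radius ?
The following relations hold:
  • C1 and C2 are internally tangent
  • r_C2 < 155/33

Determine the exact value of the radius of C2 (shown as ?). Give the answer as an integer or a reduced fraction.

13/3

1. [int C1,C2]  r_C2² − (32/3)r_C2 + 247/9 = 0  ⇒  r_C2 = 13/3 or 19/3
2. given r_C2 < 155/33: keep 13/3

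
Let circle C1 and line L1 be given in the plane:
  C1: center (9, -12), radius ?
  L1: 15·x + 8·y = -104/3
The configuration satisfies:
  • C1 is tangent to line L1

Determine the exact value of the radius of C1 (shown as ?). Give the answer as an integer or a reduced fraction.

13/3

1. [C1‖L1]  r_C1² − 169/9 = 0  ⇒  r_C1 = 13/3 (r>0 drops 1)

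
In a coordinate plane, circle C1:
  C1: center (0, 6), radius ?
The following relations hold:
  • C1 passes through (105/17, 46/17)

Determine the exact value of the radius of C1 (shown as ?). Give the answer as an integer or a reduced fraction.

1. [C1∋P]  r_C1² − 49 = 0  ⇒  r_C1 = 7 (r>0 drops 1)

7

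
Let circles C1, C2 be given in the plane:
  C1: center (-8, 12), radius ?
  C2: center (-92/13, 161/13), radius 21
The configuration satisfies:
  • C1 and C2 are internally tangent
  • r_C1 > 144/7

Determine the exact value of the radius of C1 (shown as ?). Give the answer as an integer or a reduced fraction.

1. [int C1,C2]  r_C1² − 42r_C1 + 440 = 0  ⇒  r_C1 = 20 or 22
2. given r_C1 > 144/7: keep 22

22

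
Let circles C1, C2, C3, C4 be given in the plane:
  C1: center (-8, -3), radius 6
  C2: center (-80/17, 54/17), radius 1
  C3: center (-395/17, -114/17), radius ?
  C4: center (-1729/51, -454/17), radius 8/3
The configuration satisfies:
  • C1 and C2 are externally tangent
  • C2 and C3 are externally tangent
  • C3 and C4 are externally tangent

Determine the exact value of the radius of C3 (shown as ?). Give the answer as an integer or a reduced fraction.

1. [ext C2·C3]  r_C3² + 2r_C3 − 440 = 0  ⇒  r_C3 = 20 (r>0 drops 1)
2. [ext C3·C4]  r_C3² + (16/3)r_C3 − 1520/3 = 0  ⇒  r_C3 = 20 (r>0 drops 1)

20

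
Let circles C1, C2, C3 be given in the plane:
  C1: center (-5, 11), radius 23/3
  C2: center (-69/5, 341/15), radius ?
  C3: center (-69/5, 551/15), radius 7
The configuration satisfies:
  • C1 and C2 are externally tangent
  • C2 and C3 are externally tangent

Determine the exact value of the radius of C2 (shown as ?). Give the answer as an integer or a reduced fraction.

1. [ext C1·C2]  r_C2² + (46/3)r_C2 − 469/3 = 0  ⇒  r_C2 = 7 (r>0 drops 1)
2. [ext C2·C3]  r_C2² + 14r_C2 − 147 = 0  ⇒  r_C2 = 7 (r>0 drops 1)

7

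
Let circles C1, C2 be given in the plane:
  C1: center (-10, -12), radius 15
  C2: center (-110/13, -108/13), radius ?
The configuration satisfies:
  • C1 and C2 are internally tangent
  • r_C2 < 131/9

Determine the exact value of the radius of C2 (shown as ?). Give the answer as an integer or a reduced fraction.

1. [int C1,C2]  r_C2² − 30r_C2 + 209 = 0  ⇒  r_C2 = 11 or 19
2. given r_C2 < 131/9: keep 11

11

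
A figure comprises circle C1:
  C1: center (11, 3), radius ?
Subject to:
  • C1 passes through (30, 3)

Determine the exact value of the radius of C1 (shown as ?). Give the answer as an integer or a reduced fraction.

1. [C1∋P]  r_C1² − 361 = 0  ⇒  r_C1 = 19 (r>0 drops 1)

19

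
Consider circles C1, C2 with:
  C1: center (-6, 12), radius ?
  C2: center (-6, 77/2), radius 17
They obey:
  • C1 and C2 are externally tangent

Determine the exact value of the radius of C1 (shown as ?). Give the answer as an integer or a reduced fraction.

1. [ext C1·C2]  r_C1² + 34r_C1 − 1653/4 = 0  ⇒  r_C1 = 19/2 (r>0 drops 1)

19/2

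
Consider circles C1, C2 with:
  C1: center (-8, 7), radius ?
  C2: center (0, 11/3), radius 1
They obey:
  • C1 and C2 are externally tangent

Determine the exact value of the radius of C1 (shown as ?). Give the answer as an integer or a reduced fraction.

1. [ext C1·C2]  r_C1² + 2r_C1 − 667/9 = 0  ⇒  r_C1 = 23/3 (r>0 drops 1)

23/3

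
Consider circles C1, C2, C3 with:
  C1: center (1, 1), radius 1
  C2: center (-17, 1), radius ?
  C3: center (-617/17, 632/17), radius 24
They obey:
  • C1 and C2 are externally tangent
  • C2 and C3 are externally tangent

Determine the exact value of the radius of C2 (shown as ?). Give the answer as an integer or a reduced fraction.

17

1. [ext C1·C2]  r_C2² + 2r_C2 − 323 = 0  ⇒  r_C2 = 17 (r>0 drops 1)
2. [ext C2·C3]  r_C2² + 48r_C2 − 1105 = 0  ⇒  r_C2 = 17 (r>0 drops 1)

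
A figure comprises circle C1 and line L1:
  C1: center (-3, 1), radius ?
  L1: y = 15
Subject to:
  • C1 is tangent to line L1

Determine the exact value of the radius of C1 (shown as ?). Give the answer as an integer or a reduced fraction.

1. [C1‖L1]  r_C1² − 196 = 0  ⇒  r_C1 = 14 (r>0 drops 1)

14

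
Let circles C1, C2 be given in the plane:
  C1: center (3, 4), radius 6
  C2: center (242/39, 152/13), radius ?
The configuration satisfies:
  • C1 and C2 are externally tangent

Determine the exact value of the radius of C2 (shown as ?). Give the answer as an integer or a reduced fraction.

1. [ext C1·C2]  r_C2² + 12r_C2 − 301/9 = 0  ⇒  r_C2 = 7/3 (r>0 drops 1)

7/3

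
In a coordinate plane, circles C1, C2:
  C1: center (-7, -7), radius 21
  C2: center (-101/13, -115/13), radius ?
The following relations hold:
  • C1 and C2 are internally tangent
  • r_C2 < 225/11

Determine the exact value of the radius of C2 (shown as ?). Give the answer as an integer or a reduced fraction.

19

1. [int C1,C2]  r_C2² − 42r_C2 + 437 = 0  ⇒  r_C2 = 19 or 23
2. given r_C2 < 225/11: keep 19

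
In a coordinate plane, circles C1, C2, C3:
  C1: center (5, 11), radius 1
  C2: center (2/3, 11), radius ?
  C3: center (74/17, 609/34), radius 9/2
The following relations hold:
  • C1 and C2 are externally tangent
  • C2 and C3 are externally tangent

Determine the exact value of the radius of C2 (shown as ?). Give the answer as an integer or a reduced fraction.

10/3

1. [ext C1·C2]  r_C2² + 2r_C2 − 160/9 = 0  ⇒  r_C2 = 10/3 (r>0 drops 1)
2. [ext C2·C3]  r_C2² + 9r_C2 − 370/9 = 0  ⇒  r_C2 = 10/3 (r>0 drops 1)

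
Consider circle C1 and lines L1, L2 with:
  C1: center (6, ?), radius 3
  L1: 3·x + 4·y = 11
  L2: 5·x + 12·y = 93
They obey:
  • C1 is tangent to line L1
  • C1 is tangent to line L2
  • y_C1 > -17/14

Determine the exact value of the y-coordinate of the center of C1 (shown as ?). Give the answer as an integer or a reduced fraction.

2

1. [C1‖L1]  y_C1² + (7/2)y_C1 − 11 = 0  ⇒  y_C1 = -11/2 or 2
2. [C1‖L2]  y_C1² − (21/2)y_C1 + 17 = 0  ⇒  y_C1 = 2 or 17/2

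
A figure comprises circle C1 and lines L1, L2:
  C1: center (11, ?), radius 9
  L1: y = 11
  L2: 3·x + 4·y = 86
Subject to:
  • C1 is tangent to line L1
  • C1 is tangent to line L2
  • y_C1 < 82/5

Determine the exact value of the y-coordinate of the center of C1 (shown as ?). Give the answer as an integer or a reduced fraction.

1. [C1‖L1]  y_C1² − 22y_C1 + 40 = 0  ⇒  y_C1 = 2 or 20
2. [C1‖L2]  y_C1² − (53/2)y_C1 + 49 = 0  ⇒  y_C1 = 2 or 49/2

2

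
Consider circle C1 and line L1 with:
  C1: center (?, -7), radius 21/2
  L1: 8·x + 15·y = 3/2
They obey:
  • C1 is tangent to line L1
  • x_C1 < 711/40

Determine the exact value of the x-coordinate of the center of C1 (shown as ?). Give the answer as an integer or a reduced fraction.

-9

1. [C1‖L1]  x_C1² − (213/8)x_C1 − 2565/8 = 0  ⇒  x_C1 = -9 or 285/8
2. given x_C1 < 711/40: keep -9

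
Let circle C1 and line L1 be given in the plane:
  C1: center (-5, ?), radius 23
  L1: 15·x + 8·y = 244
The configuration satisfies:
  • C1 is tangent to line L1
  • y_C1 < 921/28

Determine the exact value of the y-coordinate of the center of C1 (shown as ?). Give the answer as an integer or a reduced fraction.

-9

1. [C1‖L1]  y_C1² − (319/4)y_C1 − 3195/4 = 0  ⇒  y_C1 = -9 or 355/4
2. given y_C1 < 921/28: keep -9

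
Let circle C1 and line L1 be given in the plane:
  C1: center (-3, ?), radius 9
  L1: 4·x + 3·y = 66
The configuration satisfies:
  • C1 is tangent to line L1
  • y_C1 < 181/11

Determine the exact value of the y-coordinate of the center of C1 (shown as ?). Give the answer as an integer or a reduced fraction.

11

1. [C1‖L1]  y_C1² − 52y_C1 + 451 = 0  ⇒  y_C1 = 11 or 41
2. given y_C1 < 181/11: keep 11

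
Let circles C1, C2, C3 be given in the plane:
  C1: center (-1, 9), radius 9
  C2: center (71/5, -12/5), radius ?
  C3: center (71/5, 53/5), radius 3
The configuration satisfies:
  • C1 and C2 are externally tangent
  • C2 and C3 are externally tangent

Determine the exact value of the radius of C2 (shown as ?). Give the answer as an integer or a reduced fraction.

1. [ext C1·C2]  r_C2² + 18r_C2 − 280 = 0  ⇒  r_C2 = 10 (r>0 drops 1)
2. [ext C2·C3]  r_C2² + 6r_C2 − 160 = 0  ⇒  r_C2 = 10 (r>0 drops 1)

10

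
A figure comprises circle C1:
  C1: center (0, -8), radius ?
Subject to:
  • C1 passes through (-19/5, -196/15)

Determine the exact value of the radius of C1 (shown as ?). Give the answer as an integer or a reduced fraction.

19/3

1. [C1∋P]  r_C1² − 361/9 = 0  ⇒  r_C1 = 19/3 (r>0 drops 1)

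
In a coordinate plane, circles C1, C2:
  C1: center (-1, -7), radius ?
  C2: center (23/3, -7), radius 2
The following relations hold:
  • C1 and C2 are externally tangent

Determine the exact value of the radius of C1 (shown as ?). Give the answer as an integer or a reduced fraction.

20/3

1. [ext C1·C2]  r_C1² + 4r_C1 − 640/9 = 0  ⇒  r_C1 = 20/3 (r>0 drops 1)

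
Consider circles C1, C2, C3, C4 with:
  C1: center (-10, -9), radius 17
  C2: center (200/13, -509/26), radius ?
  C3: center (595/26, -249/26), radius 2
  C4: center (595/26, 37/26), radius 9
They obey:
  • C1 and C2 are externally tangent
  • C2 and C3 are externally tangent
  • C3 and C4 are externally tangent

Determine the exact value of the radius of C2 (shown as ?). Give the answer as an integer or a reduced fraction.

1. [ext C1·C2]  r_C2² + 34r_C2 − 1869/4 = 0  ⇒  r_C2 = 21/2 (r>0 drops 1)
2. [ext C2·C3]  r_C2² + 4r_C2 − 609/4 = 0  ⇒  r_C2 = 21/2 (r>0 drops 1)

21/2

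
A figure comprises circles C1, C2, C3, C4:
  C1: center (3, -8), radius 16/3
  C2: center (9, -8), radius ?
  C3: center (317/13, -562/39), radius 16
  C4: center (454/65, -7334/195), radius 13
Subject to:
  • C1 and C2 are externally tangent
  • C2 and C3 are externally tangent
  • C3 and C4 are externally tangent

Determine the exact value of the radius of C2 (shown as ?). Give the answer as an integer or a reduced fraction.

1. [ext C1·C2]  r_C2² + (32/3)r_C2 − 68/9 = 0  ⇒  r_C2 = 2/3 (r>0 drops 1)
2. [ext C2·C3]  r_C2² + 32r_C2 − 196/9 = 0  ⇒  r_C2 = 2/3 (r>0 drops 1)

2/3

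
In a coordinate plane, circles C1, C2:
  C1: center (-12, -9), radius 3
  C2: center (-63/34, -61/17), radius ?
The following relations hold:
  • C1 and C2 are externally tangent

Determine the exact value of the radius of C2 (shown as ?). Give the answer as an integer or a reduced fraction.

1. [ext C1·C2]  r_C2² + 6r_C2 − 493/4 = 0  ⇒  r_C2 = 17/2 (r>0 drops 1)

17/2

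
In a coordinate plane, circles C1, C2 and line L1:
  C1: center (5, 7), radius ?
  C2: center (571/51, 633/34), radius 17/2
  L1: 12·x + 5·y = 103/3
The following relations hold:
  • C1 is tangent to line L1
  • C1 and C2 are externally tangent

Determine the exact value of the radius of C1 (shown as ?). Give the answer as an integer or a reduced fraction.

1. [C1‖L1]  r_C1² − 196/9 = 0  ⇒  r_C1 = 14/3 (r>0 drops 1)
2. [ext C1·C2]  r_C1² + 17r_C1 − 910/9 = 0  ⇒  r_C1 = 14/3 (r>0 drops 1)

14/3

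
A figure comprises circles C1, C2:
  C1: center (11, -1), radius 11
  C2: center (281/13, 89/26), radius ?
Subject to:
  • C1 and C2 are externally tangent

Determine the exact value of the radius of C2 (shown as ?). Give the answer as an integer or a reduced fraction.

1/2

1. [ext C1·C2]  r_C2² + 22r_C2 − 45/4 = 0  ⇒  r_C2 = 1/2 (r>0 drops 1)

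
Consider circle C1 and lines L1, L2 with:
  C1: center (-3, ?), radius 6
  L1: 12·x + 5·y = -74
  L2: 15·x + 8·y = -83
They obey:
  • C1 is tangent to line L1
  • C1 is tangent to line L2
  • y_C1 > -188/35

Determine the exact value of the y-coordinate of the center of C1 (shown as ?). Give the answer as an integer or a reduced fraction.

1. [C1‖L1]  y_C1² + (76/5)y_C1 − 928/5 = 0  ⇒  y_C1 = -116/5 or 8
2. [C1‖L2]  y_C1² + (19/2)y_C1 − 140 = 0  ⇒  y_C1 = -35/2 or 8

8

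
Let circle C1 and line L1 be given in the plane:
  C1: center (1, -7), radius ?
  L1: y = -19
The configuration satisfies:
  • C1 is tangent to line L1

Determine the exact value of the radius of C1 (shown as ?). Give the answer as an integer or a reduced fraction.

12

1. [C1‖L1]  r_C1² − 144 = 0  ⇒  r_C1 = 12 (r>0 drops 1)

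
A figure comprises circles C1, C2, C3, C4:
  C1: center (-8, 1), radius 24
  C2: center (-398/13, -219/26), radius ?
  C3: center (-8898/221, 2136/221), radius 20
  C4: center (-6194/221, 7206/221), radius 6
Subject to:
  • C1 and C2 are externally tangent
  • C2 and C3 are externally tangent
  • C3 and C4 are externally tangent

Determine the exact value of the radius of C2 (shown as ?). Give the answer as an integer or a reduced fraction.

1. [ext C1·C2]  r_C2² + 48r_C2 − 97/4 = 0  ⇒  r_C2 = 1/2 (r>0 drops 1)
2. [ext C2·C3]  r_C2² + 40r_C2 − 81/4 = 0  ⇒  r_C2 = 1/2 (r>0 drops 1)

1/2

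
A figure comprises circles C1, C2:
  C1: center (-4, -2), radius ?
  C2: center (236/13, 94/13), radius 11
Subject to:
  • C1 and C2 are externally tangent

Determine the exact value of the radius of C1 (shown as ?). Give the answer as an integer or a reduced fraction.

13

1. [ext C1·C2]  r_C1² + 22r_C1 − 455 = 0  ⇒  r_C1 = 13 (r>0 drops 1)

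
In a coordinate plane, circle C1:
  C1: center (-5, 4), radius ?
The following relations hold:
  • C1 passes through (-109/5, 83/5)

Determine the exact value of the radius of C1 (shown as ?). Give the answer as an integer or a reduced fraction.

1. [C1∋P]  r_C1² − 441 = 0  ⇒  r_C1 = 21 (r>0 drops 1)

21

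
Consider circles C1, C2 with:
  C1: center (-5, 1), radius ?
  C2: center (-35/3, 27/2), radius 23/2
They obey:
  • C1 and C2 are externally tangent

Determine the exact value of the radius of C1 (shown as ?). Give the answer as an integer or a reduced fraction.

1. [ext C1·C2]  r_C1² + 23r_C1 − 616/9 = 0  ⇒  r_C1 = 8/3 (r>0 drops 1)

8/3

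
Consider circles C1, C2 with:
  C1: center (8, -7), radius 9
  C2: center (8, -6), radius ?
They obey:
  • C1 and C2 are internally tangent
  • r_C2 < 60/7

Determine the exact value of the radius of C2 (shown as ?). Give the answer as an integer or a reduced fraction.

8

1. [int C1,C2]  r_C2² − 18r_C2 + 80 = 0  ⇒  r_C2 = 8 or 10
2. given r_C2 < 60/7: keep 8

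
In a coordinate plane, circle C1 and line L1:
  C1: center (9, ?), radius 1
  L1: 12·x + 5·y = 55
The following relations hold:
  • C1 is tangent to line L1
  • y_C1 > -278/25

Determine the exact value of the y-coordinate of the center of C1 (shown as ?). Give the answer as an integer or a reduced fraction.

1. [C1‖L1]  y_C1² + (106/5)y_C1 + 528/5 = 0  ⇒  y_C1 = -66/5 or -8
2. given y_C1 > -278/25: keep -8

-8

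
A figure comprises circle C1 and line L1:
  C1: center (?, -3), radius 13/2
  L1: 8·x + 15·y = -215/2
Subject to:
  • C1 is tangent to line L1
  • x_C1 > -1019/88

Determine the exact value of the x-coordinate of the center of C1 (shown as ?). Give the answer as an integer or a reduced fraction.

1. [C1‖L1]  x_C1² + (125/8)x_C1 − 519/4 = 0  ⇒  x_C1 = -173/8 or 6
2. given x_C1 > -1019/88: keep 6

6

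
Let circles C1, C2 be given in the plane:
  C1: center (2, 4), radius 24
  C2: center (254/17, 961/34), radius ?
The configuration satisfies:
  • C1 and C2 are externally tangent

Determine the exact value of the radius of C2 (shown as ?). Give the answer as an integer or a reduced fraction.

7/2

1. [ext C1·C2]  r_C2² + 48r_C2 − 721/4 = 0  ⇒  r_C2 = 7/2 (r>0 drops 1)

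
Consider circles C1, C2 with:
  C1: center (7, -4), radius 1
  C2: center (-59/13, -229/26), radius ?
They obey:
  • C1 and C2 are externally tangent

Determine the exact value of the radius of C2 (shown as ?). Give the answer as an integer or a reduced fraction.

1. [ext C1·C2]  r_C2² + 2r_C2 − 621/4 = 0  ⇒  r_C2 = 23/2 (r>0 drops 1)

23/2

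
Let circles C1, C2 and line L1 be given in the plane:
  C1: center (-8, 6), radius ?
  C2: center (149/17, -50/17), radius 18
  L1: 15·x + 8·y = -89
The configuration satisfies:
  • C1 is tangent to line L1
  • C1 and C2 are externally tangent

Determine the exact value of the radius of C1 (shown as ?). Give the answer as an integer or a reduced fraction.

1

1. [C1‖L1]  r_C1² − 1 = 0  ⇒  r_C1 = 1 (r>0 drops 1)
2. [ext C1·C2]  r_C1² + 36r_C1 − 37 = 0  ⇒  r_C1 = 1 (r>0 drops 1)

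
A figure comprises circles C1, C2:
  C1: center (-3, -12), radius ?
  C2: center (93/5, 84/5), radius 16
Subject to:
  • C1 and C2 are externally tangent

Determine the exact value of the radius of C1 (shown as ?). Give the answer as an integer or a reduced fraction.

20

1. [ext C1·C2]  r_C1² + 32r_C1 − 1040 = 0  ⇒  r_C1 = 20 (r>0 drops 1)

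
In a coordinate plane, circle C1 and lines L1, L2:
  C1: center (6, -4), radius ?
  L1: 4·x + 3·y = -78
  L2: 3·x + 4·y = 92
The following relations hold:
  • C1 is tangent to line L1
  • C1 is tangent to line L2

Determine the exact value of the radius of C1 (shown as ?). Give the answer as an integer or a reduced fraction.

18

1. [C1‖L1]  r_C1² − 324 = 0  ⇒  r_C1 = 18 (r>0 drops 1)
2. [C1‖L2]  r_C1² − 324 = 0  ⇒  r_C1 = 18 (r>0 drops 1)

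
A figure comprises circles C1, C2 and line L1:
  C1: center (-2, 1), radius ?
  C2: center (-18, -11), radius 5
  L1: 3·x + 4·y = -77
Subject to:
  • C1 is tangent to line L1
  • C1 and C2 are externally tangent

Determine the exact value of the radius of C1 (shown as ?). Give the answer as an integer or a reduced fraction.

1. [C1‖L1]  r_C1² − 225 = 0  ⇒  r_C1 = 15 (r>0 drops 1)
2. [ext C1·C2]  r_C1² + 10r_C1 − 375 = 0  ⇒  r_C1 = 15 (r>0 drops 1)

15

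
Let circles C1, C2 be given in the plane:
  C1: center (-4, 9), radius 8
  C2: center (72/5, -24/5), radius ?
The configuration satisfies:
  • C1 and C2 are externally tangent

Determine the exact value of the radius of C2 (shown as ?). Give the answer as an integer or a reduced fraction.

15

1. [ext C1·C2]  r_C2² + 16r_C2 − 465 = 0  ⇒  r_C2 = 15 (r>0 drops 1)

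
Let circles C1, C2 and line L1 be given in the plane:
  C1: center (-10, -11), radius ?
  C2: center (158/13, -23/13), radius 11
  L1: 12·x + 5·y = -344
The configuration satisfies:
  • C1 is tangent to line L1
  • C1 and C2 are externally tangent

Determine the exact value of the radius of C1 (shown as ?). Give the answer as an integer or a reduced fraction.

1. [C1‖L1]  r_C1² − 169 = 0  ⇒  r_C1 = 13 (r>0 drops 1)
2. [ext C1·C2]  r_C1² + 22r_C1 − 455 = 0  ⇒  r_C1 = 13 (r>0 drops 1)

13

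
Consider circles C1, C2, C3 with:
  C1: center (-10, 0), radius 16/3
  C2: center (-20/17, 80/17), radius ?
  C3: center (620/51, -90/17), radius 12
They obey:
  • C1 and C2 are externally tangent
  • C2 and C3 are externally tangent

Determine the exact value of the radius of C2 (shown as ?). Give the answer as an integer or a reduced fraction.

14/3

1. [ext C1·C2]  r_C2² + (32/3)r_C2 − 644/9 = 0  ⇒  r_C2 = 14/3 (r>0 drops 1)
2. [ext C2·C3]  r_C2² + 24r_C2 − 1204/9 = 0  ⇒  r_C2 = 14/3 (r>0 drops 1)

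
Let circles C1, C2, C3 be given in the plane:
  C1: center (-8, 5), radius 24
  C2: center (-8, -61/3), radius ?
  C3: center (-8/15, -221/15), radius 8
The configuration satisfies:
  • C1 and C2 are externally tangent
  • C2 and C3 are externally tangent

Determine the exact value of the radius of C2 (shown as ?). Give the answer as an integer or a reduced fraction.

4/3

1. [ext C1·C2]  r_C2² + 48r_C2 − 592/9 = 0  ⇒  r_C2 = 4/3 (r>0 drops 1)
2. [ext C2·C3]  r_C2² + 16r_C2 − 208/9 = 0  ⇒  r_C2 = 4/3 (r>0 drops 1)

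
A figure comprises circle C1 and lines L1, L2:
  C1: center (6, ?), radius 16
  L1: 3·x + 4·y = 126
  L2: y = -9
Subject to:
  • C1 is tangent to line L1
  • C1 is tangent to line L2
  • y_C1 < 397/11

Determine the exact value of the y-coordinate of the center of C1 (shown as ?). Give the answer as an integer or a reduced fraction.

1. [C1‖L1]  y_C1² − 54y_C1 + 329 = 0  ⇒  y_C1 = 7 or 47
2. [C1‖L2]  y_C1² + 18y_C1 − 175 = 0  ⇒  y_C1 = -25 or 7

7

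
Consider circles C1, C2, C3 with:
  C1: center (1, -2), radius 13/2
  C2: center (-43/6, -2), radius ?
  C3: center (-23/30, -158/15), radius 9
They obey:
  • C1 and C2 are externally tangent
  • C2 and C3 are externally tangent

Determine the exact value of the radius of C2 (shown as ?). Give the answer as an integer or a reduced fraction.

5/3

1. [ext C1·C2]  r_C2² + 13r_C2 − 220/9 = 0  ⇒  r_C2 = 5/3 (r>0 drops 1)
2. [ext C2·C3]  r_C2² + 18r_C2 − 295/9 = 0  ⇒  r_C2 = 5/3 (r>0 drops 1)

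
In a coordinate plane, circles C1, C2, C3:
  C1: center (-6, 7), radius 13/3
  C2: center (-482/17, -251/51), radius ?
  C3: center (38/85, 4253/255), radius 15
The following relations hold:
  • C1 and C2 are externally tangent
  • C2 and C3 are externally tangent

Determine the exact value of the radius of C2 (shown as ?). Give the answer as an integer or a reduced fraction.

21

1. [ext C1·C2]  r_C2² + (26/3)r_C2 − 623 = 0  ⇒  r_C2 = 21 (r>0 drops 1)
2. [ext C2·C3]  r_C2² + 30r_C2 − 1071 = 0  ⇒  r_C2 = 21 (r>0 drops 1)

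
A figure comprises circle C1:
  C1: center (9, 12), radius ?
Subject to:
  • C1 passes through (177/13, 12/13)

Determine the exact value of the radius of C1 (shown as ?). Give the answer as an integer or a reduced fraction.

1. [C1∋P]  r_C1² − 144 = 0  ⇒  r_C1 = 12 (r>0 drops 1)

12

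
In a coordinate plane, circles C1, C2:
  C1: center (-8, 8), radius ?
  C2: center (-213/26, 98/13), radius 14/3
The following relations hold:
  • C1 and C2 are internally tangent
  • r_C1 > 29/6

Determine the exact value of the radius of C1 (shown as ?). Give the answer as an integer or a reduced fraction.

31/6

1. [int C1,C2]  r_C1² − (28/3)r_C1 + 775/36 = 0  ⇒  r_C1 = 25/6 or 31/6
2. given r_C1 > 29/6: keep 31/6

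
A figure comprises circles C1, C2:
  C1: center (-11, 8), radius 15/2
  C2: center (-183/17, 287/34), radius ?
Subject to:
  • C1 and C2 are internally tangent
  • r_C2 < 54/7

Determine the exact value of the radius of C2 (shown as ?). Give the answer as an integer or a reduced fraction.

1. [int C1,C2]  r_C2² − 15r_C2 + 56 = 0  ⇒  r_C2 = 7 or 8
2. given r_C2 < 54/7: keep 7

7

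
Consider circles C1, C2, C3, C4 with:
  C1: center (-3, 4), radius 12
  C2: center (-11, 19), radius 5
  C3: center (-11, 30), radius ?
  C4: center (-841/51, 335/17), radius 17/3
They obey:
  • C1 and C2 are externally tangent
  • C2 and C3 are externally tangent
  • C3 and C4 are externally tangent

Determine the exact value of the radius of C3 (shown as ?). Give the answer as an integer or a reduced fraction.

1. [ext C2·C3]  r_C3² + 10r_C3 − 96 = 0  ⇒  r_C3 = 6 (r>0 drops 1)
2. [ext C3·C4]  r_C3² + (34/3)r_C3 − 104 = 0  ⇒  r_C3 = 6 (r>0 drops 1)

6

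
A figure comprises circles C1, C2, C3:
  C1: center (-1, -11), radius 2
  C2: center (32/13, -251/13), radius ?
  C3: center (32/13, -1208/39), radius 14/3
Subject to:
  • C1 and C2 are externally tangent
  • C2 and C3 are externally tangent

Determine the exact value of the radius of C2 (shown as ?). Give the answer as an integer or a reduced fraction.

7

1. [ext C1·C2]  r_C2² + 4r_C2 − 77 = 0  ⇒  r_C2 = 7 (r>0 drops 1)
2. [ext C2·C3]  r_C2² + (28/3)r_C2 − 343/3 = 0  ⇒  r_C2 = 7 (r>0 drops 1)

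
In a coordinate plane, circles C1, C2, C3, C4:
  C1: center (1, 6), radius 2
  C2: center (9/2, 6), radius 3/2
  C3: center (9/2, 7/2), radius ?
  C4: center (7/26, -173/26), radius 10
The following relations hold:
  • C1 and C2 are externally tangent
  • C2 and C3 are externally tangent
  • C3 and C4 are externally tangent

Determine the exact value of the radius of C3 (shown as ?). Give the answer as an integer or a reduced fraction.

1

1. [ext C2·C3]  r_C3² + 3r_C3 − 4 = 0  ⇒  r_C3 = 1 (r>0 drops 1)
2. [ext C3·C4]  r_C3² + 20r_C3 − 21 = 0  ⇒  r_C3 = 1 (r>0 drops 1)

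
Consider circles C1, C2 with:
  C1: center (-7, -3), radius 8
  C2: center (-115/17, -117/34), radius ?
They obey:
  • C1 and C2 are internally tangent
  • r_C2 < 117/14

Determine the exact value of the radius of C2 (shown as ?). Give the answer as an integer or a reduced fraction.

15/2

1. [int C1,C2]  r_C2² − 16r_C2 + 255/4 = 0  ⇒  r_C2 = 15/2 or 17/2
2. given r_C2 < 117/14: keep 15/2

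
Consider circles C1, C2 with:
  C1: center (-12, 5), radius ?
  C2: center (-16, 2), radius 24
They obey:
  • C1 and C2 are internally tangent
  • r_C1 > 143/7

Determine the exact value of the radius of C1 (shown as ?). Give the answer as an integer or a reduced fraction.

1. [int C1,C2]  r_C1² − 48r_C1 + 551 = 0  ⇒  r_C1 = 19 or 29
2. given r_C1 > 143/7: keep 29

29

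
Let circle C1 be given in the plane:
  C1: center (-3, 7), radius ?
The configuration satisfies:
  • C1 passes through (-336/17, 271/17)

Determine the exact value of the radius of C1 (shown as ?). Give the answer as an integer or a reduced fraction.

19

1. [C1∋P]  r_C1² − 361 = 0  ⇒  r_C1 = 19 (r>0 drops 1)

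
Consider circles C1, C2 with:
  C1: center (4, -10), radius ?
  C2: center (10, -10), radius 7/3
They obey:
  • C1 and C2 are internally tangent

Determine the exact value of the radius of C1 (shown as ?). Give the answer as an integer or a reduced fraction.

1. [int C1,C2]  r_C1² − (14/3)r_C1 − 275/9 = 0  ⇒  r_C1 = 25/3 (r>0 drops 1)

25/3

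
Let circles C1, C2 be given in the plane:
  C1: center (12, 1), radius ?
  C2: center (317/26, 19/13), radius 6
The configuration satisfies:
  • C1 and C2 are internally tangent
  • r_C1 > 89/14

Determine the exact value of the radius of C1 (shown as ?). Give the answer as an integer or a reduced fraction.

13/2

1. [int C1,C2]  r_C1² − 12r_C1 + 143/4 = 0  ⇒  r_C1 = 11/2 or 13/2
2. given r_C1 > 89/14: keep 13/2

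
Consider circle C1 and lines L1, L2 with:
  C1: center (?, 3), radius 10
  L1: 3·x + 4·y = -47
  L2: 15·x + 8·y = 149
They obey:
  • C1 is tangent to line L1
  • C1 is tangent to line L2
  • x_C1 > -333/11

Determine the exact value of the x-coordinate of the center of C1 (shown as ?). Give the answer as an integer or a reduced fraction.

-3

1. [C1‖L1]  x_C1² + (118/3)x_C1 + 109 = 0  ⇒  x_C1 = -109/3 or -3
2. [C1‖L2]  x_C1² − (50/3)x_C1 − 59 = 0  ⇒  x_C1 = -3 or 59/3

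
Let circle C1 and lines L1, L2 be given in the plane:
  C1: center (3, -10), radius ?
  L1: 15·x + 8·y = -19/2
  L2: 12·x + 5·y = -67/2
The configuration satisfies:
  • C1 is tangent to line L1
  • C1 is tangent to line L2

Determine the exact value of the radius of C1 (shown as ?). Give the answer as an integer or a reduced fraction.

3/2

1. [C1‖L1]  r_C1² − 9/4 = 0  ⇒  r_C1 = 3/2 (r>0 drops 1)
2. [C1‖L2]  r_C1² − 9/4 = 0  ⇒  r_C1 = 3/2 (r>0 drops 1)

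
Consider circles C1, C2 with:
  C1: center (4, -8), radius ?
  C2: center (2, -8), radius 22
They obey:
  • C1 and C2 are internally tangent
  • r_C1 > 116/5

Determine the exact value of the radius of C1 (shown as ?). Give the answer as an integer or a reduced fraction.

24

1. [int C1,C2]  r_C1² − 44r_C1 + 480 = 0  ⇒  r_C1 = 20 or 24
2. given r_C1 > 116/5: keep 24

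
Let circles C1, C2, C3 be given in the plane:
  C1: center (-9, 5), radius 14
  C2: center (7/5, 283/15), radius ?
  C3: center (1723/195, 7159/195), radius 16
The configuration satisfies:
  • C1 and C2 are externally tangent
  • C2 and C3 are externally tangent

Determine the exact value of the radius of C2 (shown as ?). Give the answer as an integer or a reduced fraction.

1. [ext C1·C2]  r_C2² + 28r_C2 − 940/9 = 0  ⇒  r_C2 = 10/3 (r>0 drops 1)
2. [ext C2·C3]  r_C2² + 32r_C2 − 1060/9 = 0  ⇒  r_C2 = 10/3 (r>0 drops 1)

10/3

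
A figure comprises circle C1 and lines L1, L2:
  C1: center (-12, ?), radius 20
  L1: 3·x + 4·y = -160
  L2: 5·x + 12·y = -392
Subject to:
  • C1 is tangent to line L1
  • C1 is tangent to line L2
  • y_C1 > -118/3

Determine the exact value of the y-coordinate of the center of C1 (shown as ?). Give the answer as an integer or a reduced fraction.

1. [C1‖L1]  y_C1² + 62y_C1 + 336 = 0  ⇒  y_C1 = -56 or -6
2. [C1‖L2]  y_C1² + (166/3)y_C1 + 296 = 0  ⇒  y_C1 = -148/3 or -6

-6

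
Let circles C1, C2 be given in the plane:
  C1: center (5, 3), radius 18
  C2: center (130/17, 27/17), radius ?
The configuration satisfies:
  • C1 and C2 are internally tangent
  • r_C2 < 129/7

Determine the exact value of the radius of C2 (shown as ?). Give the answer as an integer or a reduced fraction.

1. [int C1,C2]  r_C2² − 36r_C2 + 315 = 0  ⇒  r_C2 = 15 or 21
2. given r_C2 < 129/7: keep 15

15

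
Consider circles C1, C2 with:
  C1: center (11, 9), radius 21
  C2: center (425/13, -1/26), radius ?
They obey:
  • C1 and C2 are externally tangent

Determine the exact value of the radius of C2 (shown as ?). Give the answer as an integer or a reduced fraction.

5/2

1. [ext C1·C2]  r_C2² + 42r_C2 − 445/4 = 0  ⇒  r_C2 = 5/2 (r>0 drops 1)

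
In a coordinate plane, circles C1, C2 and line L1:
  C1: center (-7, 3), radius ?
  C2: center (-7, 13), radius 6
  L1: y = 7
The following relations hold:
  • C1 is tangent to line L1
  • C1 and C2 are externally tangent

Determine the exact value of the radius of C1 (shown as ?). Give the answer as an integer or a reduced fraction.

1. [C1‖L1]  r_C1² − 16 = 0  ⇒  r_C1 = 4 (r>0 drops 1)
2. [ext C1·C2]  r_C1² + 12r_C1 − 64 = 0  ⇒  r_C1 = 4 (r>0 drops 1)

4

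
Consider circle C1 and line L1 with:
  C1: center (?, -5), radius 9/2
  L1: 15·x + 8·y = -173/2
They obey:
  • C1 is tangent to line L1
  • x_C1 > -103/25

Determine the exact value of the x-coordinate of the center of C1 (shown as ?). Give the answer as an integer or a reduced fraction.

1. [C1‖L1]  x_C1² + (31/5)x_C1 − 82/5 = 0  ⇒  x_C1 = -41/5 or 2
2. given x_C1 > -103/25: keep 2

2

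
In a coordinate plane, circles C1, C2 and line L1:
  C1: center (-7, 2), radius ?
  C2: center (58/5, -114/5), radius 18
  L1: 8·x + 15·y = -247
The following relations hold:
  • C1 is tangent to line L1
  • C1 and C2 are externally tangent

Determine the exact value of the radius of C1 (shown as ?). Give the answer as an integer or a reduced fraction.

13

1. [C1‖L1]  r_C1² − 169 = 0  ⇒  r_C1 = 13 (r>0 drops 1)
2. [ext C1·C2]  r_C1² + 36r_C1 − 637 = 0  ⇒  r_C1 = 13 (r>0 drops 1)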